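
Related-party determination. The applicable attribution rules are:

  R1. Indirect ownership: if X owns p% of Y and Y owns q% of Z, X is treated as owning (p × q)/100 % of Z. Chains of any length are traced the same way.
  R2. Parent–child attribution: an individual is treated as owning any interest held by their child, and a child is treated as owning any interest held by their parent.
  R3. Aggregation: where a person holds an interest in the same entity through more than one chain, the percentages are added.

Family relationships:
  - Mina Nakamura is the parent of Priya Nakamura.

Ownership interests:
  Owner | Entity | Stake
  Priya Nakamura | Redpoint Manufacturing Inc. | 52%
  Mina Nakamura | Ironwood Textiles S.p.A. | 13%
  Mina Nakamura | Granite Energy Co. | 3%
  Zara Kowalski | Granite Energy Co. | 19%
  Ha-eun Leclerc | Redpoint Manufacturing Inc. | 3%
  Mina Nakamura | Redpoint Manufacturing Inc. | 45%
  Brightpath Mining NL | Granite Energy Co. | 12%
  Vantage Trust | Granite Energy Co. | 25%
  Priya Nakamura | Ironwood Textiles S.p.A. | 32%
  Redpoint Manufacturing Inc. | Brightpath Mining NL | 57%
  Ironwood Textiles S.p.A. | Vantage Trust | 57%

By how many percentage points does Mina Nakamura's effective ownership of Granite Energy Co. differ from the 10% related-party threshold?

6.0473

By parent–child attribution (R2), Mina Nakamura is treated as also owning Priya Nakamura's interest in Redpoint Manufacturing Inc, giving 45% + 52% = 97%.
By parent–child attribution (R2), Mina Nakamura is treated as also owning Priya Nakamura's interest in Ironwood Textiles S.p.A, giving 13% + 32% = 45%.
Chain via Redpoint Manufacturing Inc. → Brightpath Mining NL (R1): 97% × 57% × 12% = 6.6348% of Granite Energy Co.
Chain via Ironwood Textiles S.p.A. → Vantage Trust (R1): 45% × 57% × 25% = 6.4125% of Granite Energy Co.
Direct interest in Granite Energy Co: 3%.
Aggregating (R3): 6.6348% + 6.4125% + 3% = 16.0473%.
16.0473% exceeds the 10% threshold by 6.0473 percentage points.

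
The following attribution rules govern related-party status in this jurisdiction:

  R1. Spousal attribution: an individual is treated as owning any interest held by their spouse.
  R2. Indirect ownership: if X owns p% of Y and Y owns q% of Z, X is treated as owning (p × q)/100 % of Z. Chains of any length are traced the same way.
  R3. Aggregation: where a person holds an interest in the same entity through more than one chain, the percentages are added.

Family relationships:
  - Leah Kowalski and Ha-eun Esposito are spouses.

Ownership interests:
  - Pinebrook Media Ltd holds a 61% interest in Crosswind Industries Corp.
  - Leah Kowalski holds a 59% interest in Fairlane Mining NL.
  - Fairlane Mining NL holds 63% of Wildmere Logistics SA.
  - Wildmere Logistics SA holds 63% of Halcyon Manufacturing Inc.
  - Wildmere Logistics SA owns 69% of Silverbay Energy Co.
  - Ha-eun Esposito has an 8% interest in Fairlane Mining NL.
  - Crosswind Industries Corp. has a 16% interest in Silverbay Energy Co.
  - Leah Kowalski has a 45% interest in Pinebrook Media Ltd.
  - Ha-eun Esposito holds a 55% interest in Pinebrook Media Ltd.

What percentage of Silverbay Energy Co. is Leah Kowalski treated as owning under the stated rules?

38.8849%

By spousal attribution (R1), Leah Kowalski is treated as also owning Ha-eun Esposito's interest in Fairlane Mining NL, giving 59% + 8% = 67%.
By spousal attribution (R1), Leah Kowalski is treated as also owning Ha-eun Esposito's interest in Pinebrook Media Ltd, giving 45% + 55% = 100%.
Chain via Fairlane Mining NL → Wildmere Logistics SA (R2): 67% × 63% × 69% = 29.1249% of Silverbay Energy Co.
Chain via Pinebrook Media Ltd → Crosswind Industries Corp. (R2): 100% × 61% × 16% = 9.76% of Silverbay Energy Co.
Aggregating (R3): 29.1249% + 9.76% = 38.8849%.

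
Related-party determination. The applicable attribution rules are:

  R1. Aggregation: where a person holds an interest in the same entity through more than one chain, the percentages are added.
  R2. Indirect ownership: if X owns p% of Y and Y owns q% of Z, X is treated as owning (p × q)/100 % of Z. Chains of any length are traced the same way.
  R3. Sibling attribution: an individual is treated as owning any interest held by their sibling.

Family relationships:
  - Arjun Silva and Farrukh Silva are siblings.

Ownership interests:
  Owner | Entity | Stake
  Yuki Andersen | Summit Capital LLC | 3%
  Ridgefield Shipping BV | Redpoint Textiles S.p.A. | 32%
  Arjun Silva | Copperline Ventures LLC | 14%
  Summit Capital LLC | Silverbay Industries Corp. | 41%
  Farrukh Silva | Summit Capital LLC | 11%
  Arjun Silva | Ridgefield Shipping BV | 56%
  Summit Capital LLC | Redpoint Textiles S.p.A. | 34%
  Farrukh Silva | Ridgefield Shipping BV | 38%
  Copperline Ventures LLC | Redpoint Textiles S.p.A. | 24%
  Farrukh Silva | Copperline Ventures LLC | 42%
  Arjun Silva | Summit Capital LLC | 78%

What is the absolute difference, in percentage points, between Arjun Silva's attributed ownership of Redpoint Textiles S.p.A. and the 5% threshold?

By sibling attribution (R3), Arjun Silva is treated as also owning Farrukh Silva's interest in Copperline Ventures LLC, giving 14% + 42% = 56%.
By sibling attribution (R3), Arjun Silva is treated as also owning Farrukh Silva's interest in Ridgefield Shipping BV, giving 56% + 38% = 94%.
By sibling attribution (R3), Arjun Silva is treated as also owning Farrukh Silva's interest in Summit Capital LLC, giving 78% + 11% = 89%.
Chain via Copperline Ventures LLC (R2): 56% × 24% = 13.44% of Redpoint Textiles S.p.A.
Chain via Ridgefield Shipping BV (R2): 94% × 32% = 30.08% of Redpoint Textiles S.p.A.
Chain via Summit Capital LLC (R2): 89% × 34% = 30.26% of Redpoint Textiles S.p.A.
Aggregating (R1): 13.44% + 30.08% + 30.26% = 73.78%.
73.78% exceeds the 5% threshold by 68.78 percentage points.

68.78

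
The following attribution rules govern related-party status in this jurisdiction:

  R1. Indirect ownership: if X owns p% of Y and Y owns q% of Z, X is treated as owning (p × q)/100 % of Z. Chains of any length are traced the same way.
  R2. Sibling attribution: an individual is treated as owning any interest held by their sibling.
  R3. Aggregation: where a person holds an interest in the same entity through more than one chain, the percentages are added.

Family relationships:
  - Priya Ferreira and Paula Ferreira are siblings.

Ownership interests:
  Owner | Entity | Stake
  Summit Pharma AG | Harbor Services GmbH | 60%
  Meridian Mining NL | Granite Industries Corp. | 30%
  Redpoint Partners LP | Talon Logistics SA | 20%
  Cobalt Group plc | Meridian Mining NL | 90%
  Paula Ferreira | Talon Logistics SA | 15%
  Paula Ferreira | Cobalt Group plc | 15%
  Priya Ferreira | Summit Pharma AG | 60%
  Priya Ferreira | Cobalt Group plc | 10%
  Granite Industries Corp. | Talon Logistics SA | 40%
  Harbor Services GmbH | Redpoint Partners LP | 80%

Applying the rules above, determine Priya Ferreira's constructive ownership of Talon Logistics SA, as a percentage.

23.46%

By sibling attribution (R2), Priya Ferreira is treated as also owning Paula Ferreira's interest in Cobalt Group plc, giving 10% + 15% = 25%.
By sibling attribution (R2), Priya Ferreira is treated as owning Paula Ferreira's 15% interest in Talon Logistics SA.
Chain via Summit Pharma AG → Harbor Services GmbH → Redpoint Partners LP (R1): 60% × 60% × 80% × 20% = 5.76% of Talon Logistics SA.
Chain via Cobalt Group plc → Meridian Mining NL → Granite Industries Corp. (R1): 25% × 90% × 30% × 40% = 2.7% of Talon Logistics SA.
Direct interest in Talon Logistics SA: 15%.
Aggregating (R3): 5.76% + 2.7% + 15% = 23.46%.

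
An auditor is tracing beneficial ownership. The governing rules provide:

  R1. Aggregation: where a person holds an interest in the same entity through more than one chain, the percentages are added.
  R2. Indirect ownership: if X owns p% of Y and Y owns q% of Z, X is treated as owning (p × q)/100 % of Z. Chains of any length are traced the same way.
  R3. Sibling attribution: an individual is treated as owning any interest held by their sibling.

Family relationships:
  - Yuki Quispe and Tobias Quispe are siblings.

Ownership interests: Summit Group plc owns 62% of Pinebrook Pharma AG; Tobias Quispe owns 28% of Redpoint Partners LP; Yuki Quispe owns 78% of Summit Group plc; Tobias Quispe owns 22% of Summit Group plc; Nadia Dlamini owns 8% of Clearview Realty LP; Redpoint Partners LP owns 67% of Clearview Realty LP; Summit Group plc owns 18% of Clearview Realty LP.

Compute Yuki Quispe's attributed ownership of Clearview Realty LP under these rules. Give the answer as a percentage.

By sibling attribution (R3), Yuki Quispe is treated as also owning Tobias Quispe's interest in Summit Group plc, giving 78% + 22% = 100%.
By sibling attribution (R3), Yuki Quispe is treated as owning Tobias Quispe's 28% interest in Redpoint Partners LP.
Chain via Summit Group plc (R2): 100% × 18% = 18% of Clearview Realty LP.
Chain via Redpoint Partners LP (R2): 28% × 67% = 18.76% of Clearview Realty LP.
Aggregating (R1): 18% + 18.76% = 36.76%.

36.76%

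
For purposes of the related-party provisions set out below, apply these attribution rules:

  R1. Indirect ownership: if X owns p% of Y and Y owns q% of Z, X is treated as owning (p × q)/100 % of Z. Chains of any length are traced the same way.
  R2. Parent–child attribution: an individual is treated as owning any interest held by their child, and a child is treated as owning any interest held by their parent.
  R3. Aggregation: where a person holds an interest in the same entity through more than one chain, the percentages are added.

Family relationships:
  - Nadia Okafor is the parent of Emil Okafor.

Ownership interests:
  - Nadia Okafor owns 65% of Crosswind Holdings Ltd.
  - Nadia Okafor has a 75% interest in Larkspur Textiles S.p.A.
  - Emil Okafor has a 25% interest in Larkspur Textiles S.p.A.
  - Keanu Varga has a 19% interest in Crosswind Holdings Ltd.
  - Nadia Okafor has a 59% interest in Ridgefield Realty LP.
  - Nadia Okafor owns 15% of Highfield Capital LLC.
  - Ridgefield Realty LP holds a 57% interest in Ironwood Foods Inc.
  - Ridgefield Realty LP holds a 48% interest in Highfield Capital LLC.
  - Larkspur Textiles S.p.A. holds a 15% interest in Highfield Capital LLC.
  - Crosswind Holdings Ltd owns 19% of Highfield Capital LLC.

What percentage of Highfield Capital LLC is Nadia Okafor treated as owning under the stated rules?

By parent–child attribution (R2), Nadia Okafor is treated as also owning Emil Okafor's interest in Larkspur Textiles S.p.A, giving 75% + 25% = 100%.
Chain via Crosswind Holdings Ltd (R1): 65% × 19% = 12.35% of Highfield Capital LLC.
Chain via Ridgefield Realty LP (R1): 59% × 48% = 28.32% of Highfield Capital LLC.
Chain via Larkspur Textiles S.p.A. (R1): 100% × 15% = 15% of Highfield Capital LLC.
Direct interest in Highfield Capital LLC: 15%.
Aggregating (R3): 12.35% + 28.32% + 15% + 15% = 70.67%.

70.67%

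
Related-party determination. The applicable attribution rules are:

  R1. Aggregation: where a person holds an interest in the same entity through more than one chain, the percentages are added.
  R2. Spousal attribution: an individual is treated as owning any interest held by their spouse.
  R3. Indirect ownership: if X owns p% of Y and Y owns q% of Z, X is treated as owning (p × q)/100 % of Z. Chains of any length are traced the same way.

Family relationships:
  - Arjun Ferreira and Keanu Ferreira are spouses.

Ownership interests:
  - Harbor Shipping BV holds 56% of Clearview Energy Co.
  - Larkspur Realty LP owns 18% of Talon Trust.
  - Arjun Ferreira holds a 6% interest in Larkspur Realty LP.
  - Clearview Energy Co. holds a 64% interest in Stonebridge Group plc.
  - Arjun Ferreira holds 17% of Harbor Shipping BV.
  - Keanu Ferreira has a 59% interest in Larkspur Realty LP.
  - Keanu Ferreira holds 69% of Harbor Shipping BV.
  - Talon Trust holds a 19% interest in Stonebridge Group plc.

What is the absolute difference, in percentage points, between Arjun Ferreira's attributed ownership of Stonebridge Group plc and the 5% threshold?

By spousal attribution (R2), Arjun Ferreira is treated as also owning Keanu Ferreira's interest in Harbor Shipping BV, giving 17% + 69% = 86%.
By spousal attribution (R2), Arjun Ferreira is treated as also owning Keanu Ferreira's interest in Larkspur Realty LP, giving 6% + 59% = 65%.
Chain via Harbor Shipping BV → Clearview Energy Co. (R3): 86% × 56% × 64% = 30.8224% of Stonebridge Group plc.
Chain via Larkspur Realty LP → Talon Trust (R3): 65% × 18% × 19% = 2.223% of Stonebridge Group plc.
Aggregating (R1): 30.8224% + 2.223% = 33.0454%.
33.0454% exceeds the 5% threshold by 28.0454 percentage points.

28.0454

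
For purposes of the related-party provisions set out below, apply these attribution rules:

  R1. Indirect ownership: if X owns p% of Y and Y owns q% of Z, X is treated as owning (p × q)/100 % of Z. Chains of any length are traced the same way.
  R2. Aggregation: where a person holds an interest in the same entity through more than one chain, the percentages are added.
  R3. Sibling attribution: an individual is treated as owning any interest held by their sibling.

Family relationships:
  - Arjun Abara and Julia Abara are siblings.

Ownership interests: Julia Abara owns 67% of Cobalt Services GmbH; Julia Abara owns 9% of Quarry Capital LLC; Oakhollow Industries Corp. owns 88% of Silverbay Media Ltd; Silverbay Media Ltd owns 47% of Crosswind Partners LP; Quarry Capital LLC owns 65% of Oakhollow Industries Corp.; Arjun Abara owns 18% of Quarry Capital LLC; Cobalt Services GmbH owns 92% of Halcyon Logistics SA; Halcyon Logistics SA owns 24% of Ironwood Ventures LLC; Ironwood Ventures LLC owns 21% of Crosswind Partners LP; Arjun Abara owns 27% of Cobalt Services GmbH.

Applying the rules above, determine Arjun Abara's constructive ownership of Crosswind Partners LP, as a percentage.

11.617272%

By sibling attribution (R3), Arjun Abara is treated as also owning Julia Abara's interest in Quarry Capital LLC, giving 18% + 9% = 27%.
By sibling attribution (R3), Arjun Abara is treated as also owning Julia Abara's interest in Cobalt Services GmbH, giving 27% + 67% = 94%.
Chain via Quarry Capital LLC → Oakhollow Industries Corp. → Silverbay Media Ltd (R1): 27% × 65% × 88% × 47% = 7.25868% of Crosswind Partners LP.
Chain via Cobalt Services GmbH → Halcyon Logistics SA → Ironwood Ventures LLC (R1): 94% × 92% × 24% × 21% = 4.358592% of Crosswind Partners LP.
Aggregating (R2): 7.25868% + 4.358592% = 11.617272%.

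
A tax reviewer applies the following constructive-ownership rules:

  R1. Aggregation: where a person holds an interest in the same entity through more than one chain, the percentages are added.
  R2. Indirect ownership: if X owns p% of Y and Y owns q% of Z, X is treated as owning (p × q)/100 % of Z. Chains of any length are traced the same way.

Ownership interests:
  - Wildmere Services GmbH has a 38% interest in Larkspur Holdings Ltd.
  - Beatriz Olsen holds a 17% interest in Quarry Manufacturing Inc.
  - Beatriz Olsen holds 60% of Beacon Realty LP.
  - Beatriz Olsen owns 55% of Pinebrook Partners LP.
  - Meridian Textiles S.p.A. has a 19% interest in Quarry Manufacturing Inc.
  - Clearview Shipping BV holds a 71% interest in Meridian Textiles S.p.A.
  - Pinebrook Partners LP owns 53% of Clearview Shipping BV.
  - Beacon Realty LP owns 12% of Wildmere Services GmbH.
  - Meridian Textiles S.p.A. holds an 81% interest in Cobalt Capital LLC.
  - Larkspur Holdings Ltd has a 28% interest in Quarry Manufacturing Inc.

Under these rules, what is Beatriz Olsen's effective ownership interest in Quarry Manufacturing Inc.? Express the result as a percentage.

21.698415%

Chain via Beacon Realty LP → Wildmere Services GmbH → Larkspur Holdings Ltd (R2): 60% × 12% × 38% × 28% = 0.76608% of Quarry Manufacturing Inc.
Chain via Pinebrook Partners LP → Clearview Shipping BV → Meridian Textiles S.p.A. (R2): 55% × 53% × 71% × 19% = 3.932335% of Quarry Manufacturing Inc.
Direct interest in Quarry Manufacturing Inc: 17%.
Aggregating (R1): 0.76608% + 3.932335% + 17% = 21.698415%.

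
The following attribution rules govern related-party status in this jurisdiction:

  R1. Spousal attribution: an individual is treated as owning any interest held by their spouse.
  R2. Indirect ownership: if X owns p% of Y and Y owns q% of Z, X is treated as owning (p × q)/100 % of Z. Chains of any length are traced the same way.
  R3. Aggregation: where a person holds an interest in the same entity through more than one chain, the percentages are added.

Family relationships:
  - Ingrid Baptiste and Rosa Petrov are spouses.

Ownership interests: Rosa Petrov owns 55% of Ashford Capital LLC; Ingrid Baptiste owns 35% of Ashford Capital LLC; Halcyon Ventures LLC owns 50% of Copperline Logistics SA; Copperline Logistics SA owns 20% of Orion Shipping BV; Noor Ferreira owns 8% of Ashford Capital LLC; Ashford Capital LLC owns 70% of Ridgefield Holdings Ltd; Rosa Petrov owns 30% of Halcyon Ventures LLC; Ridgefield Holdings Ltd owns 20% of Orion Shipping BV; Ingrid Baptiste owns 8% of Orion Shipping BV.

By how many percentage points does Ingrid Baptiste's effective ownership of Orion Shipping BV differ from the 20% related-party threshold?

By spousal attribution (R1), Ingrid Baptiste is treated as also owning Rosa Petrov's interest in Ashford Capital LLC, giving 35% + 55% = 90%.
By spousal attribution (R1), Ingrid Baptiste is treated as owning Rosa Petrov's 30% interest in Halcyon Ventures LLC.
Chain via Ashford Capital LLC → Ridgefield Holdings Ltd (R2): 90% × 70% × 20% = 12.6% of Orion Shipping BV.
Direct interest in Orion Shipping BV: 8%.
Chain via Halcyon Ventures LLC → Copperline Logistics SA (R2): 30% × 50% × 20% = 3% of Orion Shipping BV.
Aggregating (R3): 12.6% + 8% + 3% = 23.6%.
23.6% exceeds the 20% threshold by 3.6 percentage points.

3.6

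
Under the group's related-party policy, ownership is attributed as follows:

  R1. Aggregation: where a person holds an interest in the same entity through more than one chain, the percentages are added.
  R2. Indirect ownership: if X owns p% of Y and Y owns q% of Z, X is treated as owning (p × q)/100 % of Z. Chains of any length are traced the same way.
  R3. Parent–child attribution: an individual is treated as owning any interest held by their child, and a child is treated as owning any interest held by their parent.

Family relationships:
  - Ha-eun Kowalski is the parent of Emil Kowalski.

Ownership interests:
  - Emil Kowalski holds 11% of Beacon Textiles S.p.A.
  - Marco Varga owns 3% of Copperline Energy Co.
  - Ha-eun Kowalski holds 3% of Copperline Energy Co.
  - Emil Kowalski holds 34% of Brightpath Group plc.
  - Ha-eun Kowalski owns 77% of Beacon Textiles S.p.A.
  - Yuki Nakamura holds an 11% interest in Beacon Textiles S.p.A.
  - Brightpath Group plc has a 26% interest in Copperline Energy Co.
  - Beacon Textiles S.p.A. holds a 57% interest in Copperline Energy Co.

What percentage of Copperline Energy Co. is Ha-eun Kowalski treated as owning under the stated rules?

By parent–child attribution (R3), Ha-eun Kowalski is treated as also owning Emil Kowalski's interest in Beacon Textiles S.p.A, giving 77% + 11% = 88%.
By parent–child attribution (R3), Ha-eun Kowalski is treated as owning Emil Kowalski's 34% interest in Brightpath Group plc.
Chain via Beacon Textiles S.p.A. (R2): 88% × 57% = 50.16% of Copperline Energy Co.
Direct interest in Copperline Energy Co: 3%.
Chain via Brightpath Group plc (R2): 34% × 26% = 8.84% of Copperline Energy Co.
Aggregating (R1): 50.16% + 3% + 8.84% = 62%.

62%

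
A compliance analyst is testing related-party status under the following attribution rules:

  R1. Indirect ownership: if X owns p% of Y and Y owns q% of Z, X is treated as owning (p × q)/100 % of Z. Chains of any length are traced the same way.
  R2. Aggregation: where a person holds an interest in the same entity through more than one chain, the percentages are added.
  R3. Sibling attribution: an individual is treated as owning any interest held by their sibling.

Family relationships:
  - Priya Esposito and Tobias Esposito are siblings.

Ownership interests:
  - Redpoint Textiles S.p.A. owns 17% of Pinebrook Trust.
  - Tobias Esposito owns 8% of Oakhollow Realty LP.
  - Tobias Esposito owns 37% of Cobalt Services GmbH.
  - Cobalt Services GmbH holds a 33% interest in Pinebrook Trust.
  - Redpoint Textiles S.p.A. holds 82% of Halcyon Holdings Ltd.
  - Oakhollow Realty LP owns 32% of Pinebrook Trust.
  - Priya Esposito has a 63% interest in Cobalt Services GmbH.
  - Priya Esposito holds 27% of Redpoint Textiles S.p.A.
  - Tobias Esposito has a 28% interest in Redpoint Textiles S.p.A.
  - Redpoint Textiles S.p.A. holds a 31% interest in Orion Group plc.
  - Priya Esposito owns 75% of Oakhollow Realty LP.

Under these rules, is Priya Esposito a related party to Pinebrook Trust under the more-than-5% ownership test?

By sibling attribution (R3), Priya Esposito is treated as also owning Tobias Esposito's interest in Cobalt Services GmbH, giving 63% + 37% = 100%.
By sibling attribution (R3), Priya Esposito is treated as also owning Tobias Esposito's interest in Oakhollow Realty LP, giving 75% + 8% = 83%.
By sibling attribution (R3), Priya Esposito is treated as also owning Tobias Esposito's interest in Redpoint Textiles S.p.A, giving 27% + 28% = 55%.
Chain via Cobalt Services GmbH (R1): 100% × 33% = 33% of Pinebrook Trust.
Chain via Oakhollow Realty LP (R1): 83% × 32% = 26.56% of Pinebrook Trust.
Chain via Redpoint Textiles S.p.A. (R1): 55% × 17% = 9.35% of Pinebrook Trust.
Aggregating (R2): 33% + 26.56% + 9.35% = 68.91%.
68.91% exceeds the 5% threshold, so Priya is a related party to Pinebrook Trust.

Yes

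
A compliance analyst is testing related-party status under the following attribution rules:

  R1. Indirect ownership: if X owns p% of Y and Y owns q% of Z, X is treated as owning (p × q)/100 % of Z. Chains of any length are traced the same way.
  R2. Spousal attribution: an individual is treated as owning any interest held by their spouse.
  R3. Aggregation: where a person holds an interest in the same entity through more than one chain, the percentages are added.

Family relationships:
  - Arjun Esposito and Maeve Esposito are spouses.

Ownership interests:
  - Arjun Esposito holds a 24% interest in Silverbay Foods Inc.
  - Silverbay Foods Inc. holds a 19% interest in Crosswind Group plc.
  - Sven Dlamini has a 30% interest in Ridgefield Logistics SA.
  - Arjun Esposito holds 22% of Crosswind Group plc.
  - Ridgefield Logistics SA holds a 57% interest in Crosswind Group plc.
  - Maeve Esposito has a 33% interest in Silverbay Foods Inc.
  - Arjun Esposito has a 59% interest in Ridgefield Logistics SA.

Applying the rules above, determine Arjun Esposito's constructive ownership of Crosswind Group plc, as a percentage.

By spousal attribution (R2), Arjun Esposito is treated as also owning Maeve Esposito's interest in Silverbay Foods Inc, giving 24% + 33% = 57%.
Chain via Silverbay Foods Inc. (R1): 57% × 19% = 10.83% of Crosswind Group plc.
Chain via Ridgefield Logistics SA (R1): 59% × 57% = 33.63% of Crosswind Group plc.
Direct interest in Crosswind Group plc: 22%.
Aggregating (R3): 10.83% + 33.63% + 22% = 66.46%.

66.46%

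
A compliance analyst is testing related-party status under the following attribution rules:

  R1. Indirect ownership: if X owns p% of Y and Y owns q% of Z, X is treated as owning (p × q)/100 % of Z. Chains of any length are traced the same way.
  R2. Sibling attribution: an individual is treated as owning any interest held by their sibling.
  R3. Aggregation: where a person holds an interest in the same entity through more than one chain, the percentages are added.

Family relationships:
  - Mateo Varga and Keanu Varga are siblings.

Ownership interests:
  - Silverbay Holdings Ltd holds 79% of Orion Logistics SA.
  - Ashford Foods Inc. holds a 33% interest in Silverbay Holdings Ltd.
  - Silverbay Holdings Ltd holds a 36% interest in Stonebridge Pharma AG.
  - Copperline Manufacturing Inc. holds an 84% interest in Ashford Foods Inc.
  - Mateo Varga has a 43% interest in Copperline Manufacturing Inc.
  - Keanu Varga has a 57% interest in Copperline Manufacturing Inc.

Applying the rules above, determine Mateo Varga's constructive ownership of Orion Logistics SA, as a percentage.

21.8988%

By sibling attribution (R2), Mateo Varga is treated as also owning Keanu Varga's interest in Copperline Manufacturing Inc, giving 43% + 57% = 100%.
Chain via Copperline Manufacturing Inc. → Ashford Foods Inc. → Silverbay Holdings Ltd (R1): 100% × 84% × 33% × 79% = 21.8988% of Orion Logistics SA.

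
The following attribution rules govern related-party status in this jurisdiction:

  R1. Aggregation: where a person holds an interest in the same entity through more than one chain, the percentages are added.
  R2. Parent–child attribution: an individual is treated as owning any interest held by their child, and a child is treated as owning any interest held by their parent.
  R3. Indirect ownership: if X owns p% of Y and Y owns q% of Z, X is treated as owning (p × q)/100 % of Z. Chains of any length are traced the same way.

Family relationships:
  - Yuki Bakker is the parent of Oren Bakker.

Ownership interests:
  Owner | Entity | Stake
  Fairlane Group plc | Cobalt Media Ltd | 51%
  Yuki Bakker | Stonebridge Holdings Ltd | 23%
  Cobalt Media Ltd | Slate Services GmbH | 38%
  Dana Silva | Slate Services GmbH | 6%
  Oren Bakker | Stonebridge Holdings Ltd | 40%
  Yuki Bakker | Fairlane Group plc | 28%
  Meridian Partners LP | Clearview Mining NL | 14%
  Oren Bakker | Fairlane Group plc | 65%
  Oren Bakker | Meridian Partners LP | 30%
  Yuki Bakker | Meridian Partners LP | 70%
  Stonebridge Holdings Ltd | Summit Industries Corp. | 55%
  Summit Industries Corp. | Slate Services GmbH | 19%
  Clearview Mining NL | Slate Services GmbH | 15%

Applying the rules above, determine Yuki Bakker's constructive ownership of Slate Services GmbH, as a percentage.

26.7069%

By parent–child attribution (R2), Yuki Bakker is treated as also owning Oren Bakker's interest in Stonebridge Holdings Ltd, giving 23% + 40% = 63%.
By parent–child attribution (R2), Yuki Bakker is treated as also owning Oren Bakker's interest in Fairlane Group plc, giving 28% + 65% = 93%.
By parent–child attribution (R2), Yuki Bakker is treated as also owning Oren Bakker's interest in Meridian Partners LP, giving 70% + 30% = 100%.
Chain via Stonebridge Holdings Ltd → Summit Industries Corp. (R3): 63% × 55% × 19% = 6.5835% of Slate Services GmbH.
Chain via Fairlane Group plc → Cobalt Media Ltd (R3): 93% × 51% × 38% = 18.0234% of Slate Services GmbH.
Chain via Meridian Partners LP → Clearview Mining NL (R3): 100% × 14% × 15% = 2.1% of Slate Services GmbH.
Aggregating (R1): 6.5835% + 18.0234% + 2.1% = 26.7069%.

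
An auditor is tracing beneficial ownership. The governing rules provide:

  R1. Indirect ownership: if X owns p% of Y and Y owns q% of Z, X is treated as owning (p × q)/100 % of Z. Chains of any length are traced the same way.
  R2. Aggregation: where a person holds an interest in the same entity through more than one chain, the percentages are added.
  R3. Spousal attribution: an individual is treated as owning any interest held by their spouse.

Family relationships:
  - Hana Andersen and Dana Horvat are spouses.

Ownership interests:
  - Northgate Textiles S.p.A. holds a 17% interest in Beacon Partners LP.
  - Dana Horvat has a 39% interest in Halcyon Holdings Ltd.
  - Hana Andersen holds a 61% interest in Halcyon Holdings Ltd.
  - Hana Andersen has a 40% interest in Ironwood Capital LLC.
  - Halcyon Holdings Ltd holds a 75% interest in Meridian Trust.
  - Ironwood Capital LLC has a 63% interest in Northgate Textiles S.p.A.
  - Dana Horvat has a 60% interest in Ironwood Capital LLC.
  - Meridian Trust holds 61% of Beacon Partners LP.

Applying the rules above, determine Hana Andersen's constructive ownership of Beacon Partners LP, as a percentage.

56.46%

By spousal attribution (R3), Hana Andersen is treated as also owning Dana Horvat's interest in Ironwood Capital LLC, giving 40% + 60% = 100%.
By spousal attribution (R3), Hana Andersen is treated as also owning Dana Horvat's interest in Halcyon Holdings Ltd, giving 61% + 39% = 100%.
Chain via Ironwood Capital LLC → Northgate Textiles S.p.A. (R1): 100% × 63% × 17% = 10.71% of Beacon Partners LP.
Chain via Halcyon Holdings Ltd → Meridian Trust (R1): 100% × 75% × 61% = 45.75% of Beacon Partners LP.
Aggregating (R2): 10.71% + 45.75% = 56.46%.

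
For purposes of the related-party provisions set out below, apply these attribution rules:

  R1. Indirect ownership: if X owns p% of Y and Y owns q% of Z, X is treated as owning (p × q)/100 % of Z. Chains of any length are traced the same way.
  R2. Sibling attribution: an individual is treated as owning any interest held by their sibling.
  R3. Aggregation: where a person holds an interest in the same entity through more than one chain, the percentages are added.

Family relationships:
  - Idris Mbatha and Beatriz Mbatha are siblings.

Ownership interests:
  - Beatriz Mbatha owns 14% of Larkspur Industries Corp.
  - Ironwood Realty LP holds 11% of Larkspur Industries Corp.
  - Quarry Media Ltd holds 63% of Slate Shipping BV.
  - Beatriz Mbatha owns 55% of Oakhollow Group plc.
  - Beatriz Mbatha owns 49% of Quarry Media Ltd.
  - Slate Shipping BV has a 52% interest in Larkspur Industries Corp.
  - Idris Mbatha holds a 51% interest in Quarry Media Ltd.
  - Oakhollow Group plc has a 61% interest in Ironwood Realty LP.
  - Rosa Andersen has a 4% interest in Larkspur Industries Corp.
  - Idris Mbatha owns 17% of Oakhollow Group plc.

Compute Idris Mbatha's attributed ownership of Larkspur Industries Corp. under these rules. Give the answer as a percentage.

51.5912%

By sibling attribution (R2), Idris Mbatha is treated as also owning Beatriz Mbatha's interest in Quarry Media Ltd, giving 51% + 49% = 100%.
By sibling attribution (R2), Idris Mbatha is treated as also owning Beatriz Mbatha's interest in Oakhollow Group plc, giving 17% + 55% = 72%.
By sibling attribution (R2), Idris Mbatha is treated as owning Beatriz Mbatha's 14% interest in Larkspur Industries Corp.
Chain via Quarry Media Ltd → Slate Shipping BV (R1): 100% × 63% × 52% = 32.76% of Larkspur Industries Corp.
Chain via Oakhollow Group plc → Ironwood Realty LP (R1): 72% × 61% × 11% = 4.8312% of Larkspur Industries Corp.
Direct interest in Larkspur Industries Corp: 14%.
Aggregating (R3): 32.76% + 4.8312% + 14% = 51.5912%.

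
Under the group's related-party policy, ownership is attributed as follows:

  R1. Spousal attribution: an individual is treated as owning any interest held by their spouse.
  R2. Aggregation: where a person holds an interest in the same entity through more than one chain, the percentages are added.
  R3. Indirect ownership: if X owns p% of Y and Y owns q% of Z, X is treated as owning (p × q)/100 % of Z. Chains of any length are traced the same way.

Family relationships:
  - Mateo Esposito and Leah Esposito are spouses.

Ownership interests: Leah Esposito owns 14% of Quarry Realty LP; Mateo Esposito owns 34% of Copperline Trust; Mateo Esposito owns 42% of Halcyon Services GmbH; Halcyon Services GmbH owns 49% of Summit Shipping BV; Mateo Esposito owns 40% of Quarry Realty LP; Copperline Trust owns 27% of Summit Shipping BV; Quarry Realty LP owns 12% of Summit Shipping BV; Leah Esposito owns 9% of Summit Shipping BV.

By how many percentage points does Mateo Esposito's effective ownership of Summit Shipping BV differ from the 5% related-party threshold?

40.24

By spousal attribution (R1), Mateo Esposito is treated as also owning Leah Esposito's interest in Quarry Realty LP, giving 40% + 14% = 54%.
By spousal attribution (R1), Mateo Esposito is treated as owning Leah Esposito's 9% interest in Summit Shipping BV.
Chain via Copperline Trust (R3): 34% × 27% = 9.18% of Summit Shipping BV.
Chain via Halcyon Services GmbH (R3): 42% × 49% = 20.58% of Summit Shipping BV.
Chain via Quarry Realty LP (R3): 54% × 12% = 6.48% of Summit Shipping BV.
Direct interest in Summit Shipping BV: 9%.
Aggregating (R2): 9.18% + 20.58% + 6.48% + 9% = 45.24%.
45.24% exceeds the 5% threshold by 40.24 percentage points.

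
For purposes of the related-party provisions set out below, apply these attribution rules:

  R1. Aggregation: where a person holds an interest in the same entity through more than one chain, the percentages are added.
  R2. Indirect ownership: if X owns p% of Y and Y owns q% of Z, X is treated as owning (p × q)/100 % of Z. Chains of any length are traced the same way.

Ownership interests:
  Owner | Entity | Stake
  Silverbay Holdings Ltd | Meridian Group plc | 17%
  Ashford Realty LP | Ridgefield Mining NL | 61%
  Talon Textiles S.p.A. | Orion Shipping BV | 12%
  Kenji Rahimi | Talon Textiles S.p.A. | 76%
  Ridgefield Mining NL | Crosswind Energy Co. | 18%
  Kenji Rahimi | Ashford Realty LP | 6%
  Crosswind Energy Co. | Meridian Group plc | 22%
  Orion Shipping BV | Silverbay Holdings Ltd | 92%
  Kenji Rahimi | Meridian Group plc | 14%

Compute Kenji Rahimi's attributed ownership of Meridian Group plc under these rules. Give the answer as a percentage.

Chain via Ashford Realty LP → Ridgefield Mining NL → Crosswind Energy Co. (R2): 6% × 61% × 18% × 22% = 0.144936% of Meridian Group plc.
Chain via Talon Textiles S.p.A. → Orion Shipping BV → Silverbay Holdings Ltd (R2): 76% × 12% × 92% × 17% = 1.426368% of Meridian Group plc.
Direct interest in Meridian Group plc: 14%.
Aggregating (R1): 0.144936% + 1.426368% + 14% = 15.571304%.

15.571304%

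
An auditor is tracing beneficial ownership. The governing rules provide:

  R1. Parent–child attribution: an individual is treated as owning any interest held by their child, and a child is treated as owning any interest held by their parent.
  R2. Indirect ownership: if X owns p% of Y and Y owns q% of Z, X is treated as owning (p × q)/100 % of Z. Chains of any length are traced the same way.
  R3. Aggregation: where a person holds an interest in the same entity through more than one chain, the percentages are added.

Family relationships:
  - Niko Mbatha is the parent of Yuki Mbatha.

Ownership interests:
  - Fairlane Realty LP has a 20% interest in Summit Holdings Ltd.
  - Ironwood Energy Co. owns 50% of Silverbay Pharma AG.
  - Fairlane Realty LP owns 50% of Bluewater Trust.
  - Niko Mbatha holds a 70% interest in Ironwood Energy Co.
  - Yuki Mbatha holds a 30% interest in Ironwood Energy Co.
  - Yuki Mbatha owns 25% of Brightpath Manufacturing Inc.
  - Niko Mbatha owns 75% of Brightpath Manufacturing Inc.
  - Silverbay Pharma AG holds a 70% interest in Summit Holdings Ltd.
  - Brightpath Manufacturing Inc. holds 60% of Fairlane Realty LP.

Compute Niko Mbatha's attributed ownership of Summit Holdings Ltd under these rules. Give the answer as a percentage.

By parent–child attribution (R1), Niko Mbatha is treated as also owning Yuki Mbatha's interest in Ironwood Energy Co, giving 70% + 30% = 100%.
By parent–child attribution (R1), Niko Mbatha is treated as also owning Yuki Mbatha's interest in Brightpath Manufacturing Inc, giving 75% + 25% = 100%.
Chain via Ironwood Energy Co. → Silverbay Pharma AG (R2): 100% × 50% × 70% = 35% of Summit Holdings Ltd.
Chain via Brightpath Manufacturing Inc. → Fairlane Realty LP (R2): 100% × 60% × 20% = 12% of Summit Holdings Ltd.
Aggregating (R3): 35% + 12% = 47%.

47%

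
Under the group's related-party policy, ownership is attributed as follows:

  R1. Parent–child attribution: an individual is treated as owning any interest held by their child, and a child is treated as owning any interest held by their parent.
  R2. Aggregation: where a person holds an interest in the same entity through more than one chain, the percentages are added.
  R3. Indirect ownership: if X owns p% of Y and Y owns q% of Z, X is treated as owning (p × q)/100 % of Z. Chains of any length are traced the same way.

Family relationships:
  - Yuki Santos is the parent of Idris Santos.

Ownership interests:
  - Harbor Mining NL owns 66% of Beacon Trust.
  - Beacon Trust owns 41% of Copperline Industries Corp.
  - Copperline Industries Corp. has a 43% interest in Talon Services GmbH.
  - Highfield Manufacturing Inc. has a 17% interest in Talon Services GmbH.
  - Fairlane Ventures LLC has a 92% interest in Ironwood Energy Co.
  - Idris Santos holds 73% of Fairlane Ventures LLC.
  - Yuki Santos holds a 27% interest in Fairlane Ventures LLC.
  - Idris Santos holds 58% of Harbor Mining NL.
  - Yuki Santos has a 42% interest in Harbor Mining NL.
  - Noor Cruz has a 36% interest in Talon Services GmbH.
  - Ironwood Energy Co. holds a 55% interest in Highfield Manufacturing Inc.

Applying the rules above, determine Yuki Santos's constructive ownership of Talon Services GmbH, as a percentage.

By parent–child attribution (R1), Yuki Santos is treated as also owning Idris Santos's interest in Fairlane Ventures LLC, giving 27% + 73% = 100%.
By parent–child attribution (R1), Yuki Santos is treated as also owning Idris Santos's interest in Harbor Mining NL, giving 42% + 58% = 100%.
Chain via Fairlane Ventures LLC → Ironwood Energy Co. → Highfield Manufacturing Inc. (R3): 100% × 92% × 55% × 17% = 8.602% of Talon Services GmbH.
Chain via Harbor Mining NL → Beacon Trust → Copperline Industries Corp. (R3): 100% × 66% × 41% × 43% = 11.6358% of Talon Services GmbH.
Aggregating (R2): 8.602% + 11.6358% = 20.2378%.

20.2378%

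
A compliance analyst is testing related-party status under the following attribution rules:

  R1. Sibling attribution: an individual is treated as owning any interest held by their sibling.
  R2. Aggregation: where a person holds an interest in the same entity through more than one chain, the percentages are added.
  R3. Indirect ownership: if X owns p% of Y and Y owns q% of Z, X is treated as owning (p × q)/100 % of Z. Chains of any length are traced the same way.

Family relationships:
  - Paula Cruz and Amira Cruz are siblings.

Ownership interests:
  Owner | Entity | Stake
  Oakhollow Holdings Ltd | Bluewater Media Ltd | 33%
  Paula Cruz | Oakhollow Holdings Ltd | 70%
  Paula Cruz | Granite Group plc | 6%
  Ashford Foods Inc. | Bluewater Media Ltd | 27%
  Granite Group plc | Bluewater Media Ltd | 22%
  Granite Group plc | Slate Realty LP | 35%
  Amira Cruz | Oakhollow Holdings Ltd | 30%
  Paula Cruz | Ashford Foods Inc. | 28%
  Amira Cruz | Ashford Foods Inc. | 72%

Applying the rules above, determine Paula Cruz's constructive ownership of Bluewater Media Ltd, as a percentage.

61.32%

By sibling attribution (R1), Paula Cruz is treated as also owning Amira Cruz's interest in Ashford Foods Inc, giving 28% + 72% = 100%.
By sibling attribution (R1), Paula Cruz is treated as also owning Amira Cruz's interest in Oakhollow Holdings Ltd, giving 70% + 30% = 100%.
Chain via Granite Group plc (R3): 6% × 22% = 1.32% of Bluewater Media Ltd.
Chain via Ashford Foods Inc. (R3): 100% × 27% = 27% of Bluewater Media Ltd.
Chain via Oakhollow Holdings Ltd (R3): 100% × 33% = 33% of Bluewater Media Ltd.
Aggregating (R2): 1.32% + 27% + 33% = 61.32%.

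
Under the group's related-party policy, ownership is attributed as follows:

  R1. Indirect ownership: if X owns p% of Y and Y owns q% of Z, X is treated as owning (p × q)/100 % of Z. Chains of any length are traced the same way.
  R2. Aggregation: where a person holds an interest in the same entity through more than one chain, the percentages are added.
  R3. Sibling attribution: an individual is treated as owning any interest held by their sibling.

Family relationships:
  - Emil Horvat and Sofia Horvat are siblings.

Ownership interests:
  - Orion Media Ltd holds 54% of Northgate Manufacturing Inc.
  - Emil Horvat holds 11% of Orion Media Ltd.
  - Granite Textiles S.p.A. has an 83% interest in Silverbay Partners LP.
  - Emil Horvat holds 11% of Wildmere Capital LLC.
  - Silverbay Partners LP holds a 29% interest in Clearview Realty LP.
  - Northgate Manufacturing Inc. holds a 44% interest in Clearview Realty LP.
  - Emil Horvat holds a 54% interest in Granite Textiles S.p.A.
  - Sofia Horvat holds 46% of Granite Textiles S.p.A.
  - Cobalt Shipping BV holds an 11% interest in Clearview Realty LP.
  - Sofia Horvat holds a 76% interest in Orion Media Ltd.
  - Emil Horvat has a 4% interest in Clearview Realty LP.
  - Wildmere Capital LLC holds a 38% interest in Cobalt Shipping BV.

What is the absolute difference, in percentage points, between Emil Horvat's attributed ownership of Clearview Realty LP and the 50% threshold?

By sibling attribution (R3), Emil Horvat is treated as also owning Sofia Horvat's interest in Orion Media Ltd, giving 11% + 76% = 87%.
By sibling attribution (R3), Emil Horvat is treated as also owning Sofia Horvat's interest in Granite Textiles S.p.A, giving 54% + 46% = 100%.
Chain via Orion Media Ltd → Northgate Manufacturing Inc. (R1): 87% × 54% × 44% = 20.6712% of Clearview Realty LP.
Chain via Granite Textiles S.p.A. → Silverbay Partners LP (R1): 100% × 83% × 29% = 24.07% of Clearview Realty LP.
Chain via Wildmere Capital LLC → Cobalt Shipping BV (R1): 11% × 38% × 11% = 0.4598% of Clearview Realty LP.
Direct interest in Clearview Realty LP: 4%.
Aggregating (R2): 20.6712% + 24.07% + 0.4598% + 4% = 49.201%.
49.201% falls short of the 50% threshold by 0.799 percentage points.

0.799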